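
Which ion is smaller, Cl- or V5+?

All of these have 18 electrons (isoelectronic). With the same electron cloud, the ion with the most protons pulls it in tightest. Nuclear charges: V5+ (Z=23), Cl- (Z=17). Highest Z is smallest.

V5+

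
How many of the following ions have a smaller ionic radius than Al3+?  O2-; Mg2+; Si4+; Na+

Isoelectronic series (10 e⁻ each). Size is set by nuclear charge: more protons means a smaller ion. Si4+ (Z=14), Al3+ (Z=13), Mg2+ (Z=12), Na+ (Z=11), O2- (Z=8).
Placing each against Al3+: smaller — Si4+; larger — Mg2+, Na+, O2-. Count: 1.

1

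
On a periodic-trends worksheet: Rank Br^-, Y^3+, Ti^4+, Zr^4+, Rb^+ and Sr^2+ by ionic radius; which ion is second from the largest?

Rb^+

Ti^4+ (Z=22, 18 e⁻), Zr^4+ (Z=40, 36 e⁻), Y^3+ (Z=39, 36 e⁻), Sr^2+ (Z=38, 36 e⁻), Rb^+ (Z=37, 36 e⁻), Br^- (Z=35, 36 e⁻). Ti^4+ < Zr^4+ (same group, period 4 vs 5); Zr^4+ < Y^3+ (both 36 e⁻, Z=40>39); Y^3+ < Sr^2+ (isoelectronic, higher Z=39 is smaller); Sr^2+ < Rb^+ (both 36 e⁻, Z=38>37); Rb^+ < Br^- (both 36 e⁻, Z=37>35).
Ordering: Ti^4+ < Zr^4+ < Y^3+ < Sr^2+ < Rb^+ < Br^-. The second largest is Rb^+.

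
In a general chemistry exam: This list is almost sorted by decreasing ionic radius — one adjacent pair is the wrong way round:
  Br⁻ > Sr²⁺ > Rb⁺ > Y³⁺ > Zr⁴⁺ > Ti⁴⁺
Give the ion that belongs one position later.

Scanning neighbour by neighbour, only Sr²⁺/Rb⁺ violates a trend: they are isoelectronic (36 e⁻) and Sr has more protons than Rb (38 vs 37), making Sr²⁺ smaller. That makes Sr²⁺ the one sitting a position early relative to where it belongs.

Sr²⁺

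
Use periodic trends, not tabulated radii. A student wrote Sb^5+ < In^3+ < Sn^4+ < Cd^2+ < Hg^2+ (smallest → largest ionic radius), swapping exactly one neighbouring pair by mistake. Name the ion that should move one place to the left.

Scanning neighbour by neighbour, only In^3+/Sn^4+ violates a trend: both have 46 electrons but Z(Sn)=50 > Z(In)=49, so Sn^4+ should be the smaller of the two. That makes Sn^4+ the one sitting a position late relative to where it belongs.

Sn^4+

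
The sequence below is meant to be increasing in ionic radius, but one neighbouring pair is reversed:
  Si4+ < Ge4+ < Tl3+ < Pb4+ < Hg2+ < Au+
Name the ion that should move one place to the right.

Check each adjacent pair. Tl3+ and Pb4+ are reversed: both have 78 electrons but Z(Pb)=82 > Z(Tl)=81, so Pb4+ should be the smaller of the two. No other neighbouring pair contradicts the periodic trends, so Tl3+ is the ion listed too early.

Tl3+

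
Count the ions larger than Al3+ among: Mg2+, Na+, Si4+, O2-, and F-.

These species are isoelectronic with 10 electrons. The only difference is the number of protons: Si4+ (Z=14), Al3+ (Z=13), Mg2+ (Z=12), Na+ (Z=11), F- (Z=9), O2- (Z=8). The strongest nuclear pull (Si4+) gives the smallest ion.
Overall: Si4+ < Al3+ < Mg2+ < Na+ < F- < O2-. Al3+ has 1 below it and 4 above. That's 4.

4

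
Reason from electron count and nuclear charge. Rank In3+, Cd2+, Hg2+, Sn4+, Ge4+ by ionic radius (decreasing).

Work out protons and electrons: Ge4+: 28 e⁻, Z=32, Sn4+: 46 e⁻, Z=50, In3+: 46 e⁻, Z=49, Cd2+: 46 e⁻, Z=48, Hg2+: 78 e⁻, Z=80. Ge4+ < Sn4+ (same group, period 4 vs 5); Sn4+ < In3+ (both 46 e⁻, Z=50>49); In3+ < Cd2+ (both 46 e⁻, Z=49>48); Cd2+ < Hg2+ (same group, period 5 vs 6).

Hg2+ > Cd2+ > In3+ > Sn4+ > Ge4+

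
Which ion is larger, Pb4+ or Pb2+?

These are all Pb ions. Removing more electrons (higher positive charge) pulls the remaining electrons in closer, so Pb4+ is smallest and Pb2+ is largest.

Pb2+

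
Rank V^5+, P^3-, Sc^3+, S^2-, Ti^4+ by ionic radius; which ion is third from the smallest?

Isoelectronic series (18 e⁻ each). Size is set by nuclear charge: more protons means a smaller ion. V^5+ (Z=23), Ti^4+ (Z=22), Sc^3+ (Z=21), S^2- (Z=16), P^3- (Z=15).
Full ascending order: V^5+ < Ti^4+ < Sc^3+ < S^2- < P^3-. Counting from the smallest, position 3 is Sc^3+.

Sc^3+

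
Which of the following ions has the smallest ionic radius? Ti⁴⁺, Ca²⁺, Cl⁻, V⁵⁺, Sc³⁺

Each ion has 18 electrons. The ranking follows nuclear charge in reverse — greater Z gives a smaller radius. V⁵⁺ (Z=23), Ti⁴⁺ (Z=22), Sc³⁺ (Z=21), Ca²⁺ (Z=20), Cl⁻ (Z=17).

V⁵⁺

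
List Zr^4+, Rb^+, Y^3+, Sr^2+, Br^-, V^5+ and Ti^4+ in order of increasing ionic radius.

V^5+ < Ti^4+ < Zr^4+ < Y^3+ < Sr^2+ < Rb^+ < Br^-

Tabulating Z and e⁻: V^5+ has 18 e⁻ (Z=23), Ti^4+ has 18 e⁻ (Z=22), Zr^4+ has 36 e⁻ (Z=40), Y^3+ has 36 e⁻ (Z=39), Sr^2+ has 36 e⁻ (Z=38), Rb^+ has 36 e⁻ (Z=37), Br^- has 36 e⁻ (Z=35). V^5+ < Ti^4+ (both 18 e⁻, Z=23>22); Ti^4+ < Zr^4+ (same group, 1 shell fewer); Zr^4+ < Y^3+ (isoelectronic, higher Z=40 is smaller); Y^3+ < Sr^2+ (both 36 e⁻, Z=39>38); Sr^2+ < Rb^+ (both 36 e⁻, Z=38>37); Rb^+ < Br^- (isoelectronic, higher Z=37 is smaller).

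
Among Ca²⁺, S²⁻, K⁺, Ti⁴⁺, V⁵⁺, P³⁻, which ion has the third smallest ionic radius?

These species are isoelectronic with 18 electrons. The only difference is the number of protons: V⁵⁺ (Z=23), Ti⁴⁺ (Z=22), Ca²⁺ (Z=20), K⁺ (Z=19), S²⁻ (Z=16), P³⁻ (Z=15). The strongest nuclear pull (V⁵⁺) gives the smallest ion.
That gives V⁵⁺ < Ti⁴⁺ < Ca²⁺ < K⁺ < S²⁻ < P³⁻. From the smallest end, number 3 is Ca²⁺.

Ca²⁺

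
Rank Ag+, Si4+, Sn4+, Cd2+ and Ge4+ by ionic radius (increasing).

Si4+ < Ge4+ < Sn4+ < Cd2+ < Ag+

Electron counts and nuclear charges: Si4+ (Z=14, 10 e⁻), Ge4+ (Z=32, 28 e⁻), Sn4+ (Z=50, 46 e⁻), Cd2+ (Z=48, 46 e⁻), Ag+ (Z=47, 46 e⁻). Si4+ < Ge4+ (same group, period 3 vs 4); Ge4+ < Sn4+ (same group, period 4 vs 5); Sn4+ < Cd2+ (isoelectronic, higher Z=50 is smaller); Cd2+ < Ag+ (isoelectronic, higher Z=48 is smaller).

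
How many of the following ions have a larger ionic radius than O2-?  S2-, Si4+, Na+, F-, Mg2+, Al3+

1

First list Z and electron count for each: Si4+: 10 e⁻, Z=14, Al3+: 10 e⁻, Z=13, Mg2+: 10 e⁻, Z=12, Na+: 10 e⁻, Z=11, F-: 10 e⁻, Z=9, O2-: 10 e⁻, Z=8, S2-: 18 e⁻, Z=16. Si4+ < Al3+ (isoelectronic, higher Z=14 is smaller); Al3+ < Mg2+ (both 10 e⁻, Z=13>12); Mg2+ < Na+ (both 10 e⁻, Z=12>11); Na+ < F- (isoelectronic, higher Z=11 is smaller); F- < O2- (both 10 e⁻, Z=9>8); O2- < S2- (same group, period 2 vs 3).
Placing each against O2-: smaller — Si4+, Al3+, Mg2+, Na+, F-; larger — S2-. Count: 1.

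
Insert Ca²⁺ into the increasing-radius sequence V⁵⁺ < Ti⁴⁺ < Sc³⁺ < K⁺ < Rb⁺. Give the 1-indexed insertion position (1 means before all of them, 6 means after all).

4

Electron counts and nuclear charges: V⁵⁺ (Z=23, 18 e⁻), Ti⁴⁺ (Z=22, 18 e⁻), Sc³⁺ (Z=21, 18 e⁻), Ca²⁺ (Z=20, 18 e⁻), K⁺ (Z=19, 18 e⁻), Rb⁺ (Z=37, 36 e⁻). V⁵⁺ < Ti⁴⁺ (both 18 e⁻, Z=23>22); Ti⁴⁺ < Sc³⁺ (both 18 e⁻, Z=22>21); Sc³⁺ < Ca²⁺ (both 18 e⁻, Z=21>20); Ca²⁺ < K⁺ (isoelectronic, higher Z=20 is smaller); K⁺ < Rb⁺ (same group, period 4 vs 5).
Putting Ca²⁺ in gives V⁵⁺ < Ti⁴⁺ < Sc³⁺ < Ca²⁺ < K⁺ < Rb⁺; it lands at slot 4.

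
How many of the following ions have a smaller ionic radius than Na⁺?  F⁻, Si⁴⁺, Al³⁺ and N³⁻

All of these have 10 electrons (isoelectronic). With the same electron cloud, the ion with the most protons pulls it in tightest. Nuclear charges: Si⁴⁺ (Z=14), Al³⁺ (Z=13), Na⁺ (Z=11), F⁻ (Z=9), N³⁻ (Z=7). Highest Z is smallest.
Placing each against Na⁺: smaller — Si⁴⁺, Al³⁺; larger — F⁻, N³⁻. Count: 2.

2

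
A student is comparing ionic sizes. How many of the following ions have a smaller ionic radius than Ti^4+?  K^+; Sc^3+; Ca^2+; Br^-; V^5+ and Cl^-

Electron counts and nuclear charges: V^5+: 18 e⁻, Z=23, Ti^4+: 18 e⁻, Z=22, Sc^3+: 18 e⁻, Z=21, Ca^2+: 18 e⁻, Z=20, K^+: 18 e⁻, Z=19, Cl^-: 18 e⁻, Z=17, Br^-: 36 e⁻, Z=35. V^5+ < Ti^4+ (isoelectronic, higher Z=23 is smaller); Ti^4+ < Sc^3+ (isoelectronic, higher Z=22 is smaller); Sc^3+ < Ca^2+ (isoelectronic, higher Z=21 is smaller); Ca^2+ < K^+ (both 18 e⁻, Z=20>19); K^+ < Cl^- (isoelectronic, higher Z=19 is smaller); Cl^- < Br^- (same group, 1 shell fewer).
Overall: V^5+ < Ti^4+ < Sc^3+ < Ca^2+ < K^+ < Cl^- < Br^-. Ti^4+ has 1 below it and 5 above. Count: 1.

1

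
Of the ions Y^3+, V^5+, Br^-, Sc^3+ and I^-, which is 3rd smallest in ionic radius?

First list Z and electron count for each: V^5+: 18 e⁻, Z=23, Sc^3+: 18 e⁻, Z=21, Y^3+: 36 e⁻, Z=39, Br^-: 36 e⁻, Z=35, I^-: 54 e⁻, Z=53. V^5+ < Sc^3+ (isoelectronic, higher Z=23 is smaller); Sc^3+ < Y^3+ (same group, 1 shell fewer); Y^3+ < Br^- (isoelectronic, higher Z=39 is smaller); Br^- < I^- (same group, 1 shell fewer).
That gives V^5+ < Sc^3+ < Y^3+ < Br^- < I^-. From the smallest end, number 3 is Y^3+.

Y^3+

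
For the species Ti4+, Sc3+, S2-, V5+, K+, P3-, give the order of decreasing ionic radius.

These species are isoelectronic with 18 electrons. The only difference is the number of protons: V5+ (Z=23), Ti4+ (Z=22), Sc3+ (Z=21), K+ (Z=19), S2- (Z=16), P3- (Z=15). The strongest nuclear pull (V5+) gives the smallest ion.

P3- > S2- > K+ > Sc3+ > Ti4+ > V5+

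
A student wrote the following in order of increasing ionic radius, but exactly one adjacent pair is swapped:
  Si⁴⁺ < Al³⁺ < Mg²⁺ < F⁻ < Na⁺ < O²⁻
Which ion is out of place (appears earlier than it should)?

F⁻

Scanning neighbour by neighbour, only F⁻/Na⁺ violates a trend: both have 10 electrons but Z(Na)=11 > Z(F)=9, so Na⁺ should be the smaller of the two. That makes F⁻ the one sitting a position early relative to where it belongs.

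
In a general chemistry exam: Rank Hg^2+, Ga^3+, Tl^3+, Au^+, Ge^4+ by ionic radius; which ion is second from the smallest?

Ge^4+ has 28 e⁻ (Z=32), Ga^3+ has 28 e⁻ (Z=31), Tl^3+ has 78 e⁻ (Z=81), Hg^2+ has 78 e⁻ (Z=80), Au^+ has 78 e⁻ (Z=79). Ge^4+ < Ga^3+ (isoelectronic, higher Z=32 is smaller); Ga^3+ < Tl^3+ (same group, 2 shells fewer); Tl^3+ < Hg^2+ (isoelectronic, higher Z=81 is smaller); Hg^2+ < Au^+ (isoelectronic, higher Z=80 is smaller).
Full ascending order: Ge^4+ < Ga^3+ < Tl^3+ < Hg^2+ < Au^+. Counting from the smallest, position 2 is Ga^3+.

Ga^3+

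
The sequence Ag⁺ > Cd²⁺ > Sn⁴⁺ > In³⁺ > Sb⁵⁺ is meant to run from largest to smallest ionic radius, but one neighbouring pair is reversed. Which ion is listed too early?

Sn⁴⁺

The pair Sn⁴⁺, In³⁺ is the wrong way round — Sn⁴⁺ and In³⁺ share 46 electrons; the higher nuclear charge on Sn (Z=50) contracts it more, so Sn⁴⁺ < In³⁺. All other adjacent pairs agree with periodic trends, so Sn⁴⁺ is the misplaced ion.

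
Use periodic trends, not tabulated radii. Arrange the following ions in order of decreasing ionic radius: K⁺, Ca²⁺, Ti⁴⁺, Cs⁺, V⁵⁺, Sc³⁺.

First list Z and electron count for each: V⁵⁺ has 18 e⁻ (Z=23), Ti⁴⁺ has 18 e⁻ (Z=22), Sc³⁺ has 18 e⁻ (Z=21), Ca²⁺ has 18 e⁻ (Z=20), K⁺ has 18 e⁻ (Z=19), Cs⁺ has 54 e⁻ (Z=55). V⁵⁺ < Ti⁴⁺ (isoelectronic, higher Z=23 is smaller); Ti⁴⁺ < Sc³⁺ (isoelectronic, higher Z=22 is smaller); Sc³⁺ < Ca²⁺ (isoelectronic, higher Z=21 is smaller); Ca²⁺ < K⁺ (isoelectronic, higher Z=20 is smaller); K⁺ < Cs⁺ (same group, period 4 vs 6).

Cs⁺ > K⁺ > Ca²⁺ > Sc³⁺ > Ti⁴⁺ > V⁵⁺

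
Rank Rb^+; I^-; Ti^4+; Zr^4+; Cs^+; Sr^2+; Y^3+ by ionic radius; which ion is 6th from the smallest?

Tabulating Z and e⁻: Ti^4+ has 18 e⁻ (Z=22), Zr^4+ has 36 e⁻ (Z=40), Y^3+ has 36 e⁻ (Z=39), Sr^2+ has 36 e⁻ (Z=38), Rb^+ has 36 e⁻ (Z=37), Cs^+ has 54 e⁻ (Z=55), I^- has 54 e⁻ (Z=53). Ti^4+ < Zr^4+ (same group, 1 shell fewer); Zr^4+ < Y^3+ (both 36 e⁻, Z=40>39); Y^3+ < Sr^2+ (both 36 e⁻, Z=39>38); Sr^2+ < Rb^+ (both 36 e⁻, Z=38>37); Rb^+ < Cs^+ (same group, 1 shell fewer); Cs^+ < I^- (both 54 e⁻, Z=55>53).
That gives Ti^4+ < Zr^4+ < Y^3+ < Sr^2+ < Rb^+ < Cs^+ < I^-. From the smallest end, number 6 is Cs^+.

Cs^+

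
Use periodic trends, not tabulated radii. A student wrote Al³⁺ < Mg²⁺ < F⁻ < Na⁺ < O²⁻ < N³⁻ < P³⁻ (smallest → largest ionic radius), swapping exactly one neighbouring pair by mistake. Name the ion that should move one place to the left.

Na⁺

Scanning neighbour by neighbour, only F⁻/Na⁺ violates a trend: both have 10 electrons but Z(Na)=11 > Z(F)=9, so Na⁺ should be the smaller of the two. That makes Na⁺ the one sitting a position late relative to where it belongs.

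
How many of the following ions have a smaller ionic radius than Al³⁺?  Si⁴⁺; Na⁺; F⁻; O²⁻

1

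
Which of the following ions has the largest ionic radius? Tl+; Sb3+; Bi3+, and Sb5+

Sb5+ (Z=51, 46 e⁻), Sb3+ (Z=51, 48 e⁻), Bi3+ (Z=83, 80 e⁻), Tl+ (Z=81, 80 e⁻). Sb5+ < Sb3+ (same element, +5 vs +3); Sb3+ < Bi3+ (same group, period 5 vs 6); Bi3+ < Tl+ (both 80 e⁻, Z=83>81).

Tl+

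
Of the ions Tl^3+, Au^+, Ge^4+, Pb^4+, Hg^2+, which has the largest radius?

Tabulating Z and e⁻: Ge^4+: 28 e⁻, Z=32, Pb^4+: 78 e⁻, Z=82, Tl^3+: 78 e⁻, Z=81, Hg^2+: 78 e⁻, Z=80, Au^+: 78 e⁻, Z=79. Ge^4+ < Pb^4+ (same group, period 4 vs 6); Pb^4+ < Tl^3+ (isoelectronic, higher Z=82 is smaller); Tl^3+ < Hg^2+ (both 78 e⁻, Z=81>80); Hg^2+ < Au^+ (isoelectronic, higher Z=80 is smaller).

Au^+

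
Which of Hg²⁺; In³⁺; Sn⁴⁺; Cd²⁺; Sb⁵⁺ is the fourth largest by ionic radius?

Sn⁴⁺

Tabulating Z and e⁻: Sb⁵⁺: 46 e⁻, Z=51, Sn⁴⁺: 46 e⁻, Z=50, In³⁺: 46 e⁻, Z=49, Cd²⁺: 46 e⁻, Z=48, Hg²⁺: 78 e⁻, Z=80. Sb⁵⁺ < Sn⁴⁺ (both 46 e⁻, Z=51>50); Sn⁴⁺ < In³⁺ (isoelectronic, higher Z=50 is smaller); In³⁺ < Cd²⁺ (isoelectronic, higher Z=49 is smaller); Cd²⁺ < Hg²⁺ (same group, 1 shell fewer).
Full ascending order: Sb⁵⁺ < Sn⁴⁺ < In³⁺ < Cd²⁺ < Hg²⁺. Counting from the largest, position 4 is Sn⁴⁺.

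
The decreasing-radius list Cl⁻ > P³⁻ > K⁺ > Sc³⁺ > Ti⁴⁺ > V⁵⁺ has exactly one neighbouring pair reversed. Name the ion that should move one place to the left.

The pair Cl⁻, P³⁻ is the wrong way round — Cl⁻ and P³⁻ share 18 electrons; the higher nuclear charge on Cl (Z=17) contracts it more, so Cl⁻ < P³⁻. All other adjacent pairs agree with periodic trends, so P³⁻ is the misplaced ion.

P³⁻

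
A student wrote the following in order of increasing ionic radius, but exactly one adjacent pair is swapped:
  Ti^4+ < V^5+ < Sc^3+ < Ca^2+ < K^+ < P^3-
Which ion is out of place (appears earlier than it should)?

Ti^4+

The pair Ti^4+, V^5+ is the wrong way round — both have 18 electrons but Z(V)=23 > Z(Ti)=22, so V^5+ should be the smaller of the two. All other adjacent pairs agree with periodic trends, so Ti^4+ is the misplaced ion.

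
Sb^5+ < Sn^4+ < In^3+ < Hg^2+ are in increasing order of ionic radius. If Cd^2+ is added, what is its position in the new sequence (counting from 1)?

First list Z and electron count for each: Sb^5+ (Z=51, 46 e⁻), Sn^4+ (Z=50, 46 e⁻), In^3+ (Z=49, 46 e⁻), Cd^2+ (Z=48, 46 e⁻), Hg^2+ (Z=80, 78 e⁻). Sb^5+ < Sn^4+ (isoelectronic, higher Z=51 is smaller); Sn^4+ < In^3+ (isoelectronic, higher Z=50 is smaller); In^3+ < Cd^2+ (isoelectronic, higher Z=49 is smaller); Cd^2+ < Hg^2+ (same group, 1 shell fewer).
Putting Cd^2+ in gives Sb^5+ < Sn^4+ < In^3+ < Cd^2+ < Hg^2+; it lands at slot 4.

4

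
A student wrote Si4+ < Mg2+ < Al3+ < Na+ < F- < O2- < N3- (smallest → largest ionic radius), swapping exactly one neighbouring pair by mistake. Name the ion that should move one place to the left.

Al3+

Compare adjacent ions: Al3+ and Mg2+ share 10 electrons; the higher nuclear charge on Al (Z=13) contracts it more, so Al3+ < Mg2+ — yet in this increasing list Mg2+ sits before Al3+. Nothing else is reversed, so Al3+ should move one place to the left.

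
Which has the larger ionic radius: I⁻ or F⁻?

I⁻

All are in the same group with charge -1. Radius grows down the group as n (the outermost shell) increases.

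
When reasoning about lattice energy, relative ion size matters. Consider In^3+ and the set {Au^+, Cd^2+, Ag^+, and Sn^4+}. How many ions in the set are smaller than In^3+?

Electron counts and nuclear charges: Sn^4+ (Z=50, 46 e⁻), In^3+ (Z=49, 46 e⁻), Cd^2+ (Z=48, 46 e⁻), Ag^+ (Z=47, 46 e⁻), Au^+ (Z=79, 78 e⁻). Sn^4+ < In^3+ (both 46 e⁻, Z=50>49); In^3+ < Cd^2+ (both 46 e⁻, Z=49>48); Cd^2+ < Ag^+ (both 46 e⁻, Z=48>47); Ag^+ < Au^+ (same group, period 5 vs 6).
Placing each against In^3+: smaller — Sn^4+; larger — Cd^2+, Ag^+, Au^+. Count: 1.

1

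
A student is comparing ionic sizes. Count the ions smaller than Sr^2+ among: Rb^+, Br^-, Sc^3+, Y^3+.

First list Z and electron count for each: Sc^3+ (Z=21, 18 e⁻), Y^3+ (Z=39, 36 e⁻), Sr^2+ (Z=38, 36 e⁻), Rb^+ (Z=37, 36 e⁻), Br^- (Z=35, 36 e⁻). Sc^3+ < Y^3+ (same group, period 4 vs 5); Y^3+ < Sr^2+ (isoelectronic, higher Z=39 is smaller); Sr^2+ < Rb^+ (both 36 e⁻, Z=38>37); Rb^+ < Br^- (both 36 e⁻, Z=37>35).
Placing each against Sr^2+: smaller — Sc^3+, Y^3+; larger — Rb^+, Br^-. So 2 are smaller.

2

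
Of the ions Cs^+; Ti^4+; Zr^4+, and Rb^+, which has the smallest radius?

Ti^4+

Electron counts and nuclear charges: Ti^4+ (Z=22, 18 e⁻), Zr^4+ (Z=40, 36 e⁻), Rb^+ (Z=37, 36 e⁻), Cs^+ (Z=55, 54 e⁻). Ti^4+ < Zr^4+ (same group, period 4 vs 5); Zr^4+ < Rb^+ (isoelectronic, higher Z=40 is smaller); Rb^+ < Cs^+ (same group, period 5 vs 6).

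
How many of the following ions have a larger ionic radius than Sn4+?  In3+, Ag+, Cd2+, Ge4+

3

Tabulating Z and e⁻: Ge4+ has 28 e⁻ (Z=32), Sn4+ has 46 e⁻ (Z=50), In3+ has 46 e⁻ (Z=49), Cd2+ has 46 e⁻ (Z=48), Ag+ has 46 e⁻ (Z=47). Ge4+ < Sn4+ (same group, period 4 vs 5); Sn4+ < In3+ (isoelectronic, higher Z=50 is smaller); In3+ < Cd2+ (both 46 e⁻, Z=49>48); Cd2+ < Ag+ (both 46 e⁻, Z=48>47).
Relative to Sn4+, the ions that are larger are In3+, Cd2+, Ag+. That's 3.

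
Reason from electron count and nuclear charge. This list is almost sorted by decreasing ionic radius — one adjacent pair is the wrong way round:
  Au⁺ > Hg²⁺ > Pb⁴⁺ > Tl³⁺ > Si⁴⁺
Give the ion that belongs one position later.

Pb⁴⁺

Scanning neighbour by neighbour, only Pb⁴⁺/Tl³⁺ violates a trend: Pb⁴⁺ and Tl³⁺ share 78 electrons; the higher nuclear charge on Pb (Z=82) contracts it more, so Pb⁴⁺ < Tl³⁺. That makes Pb⁴⁺ the one sitting a position early relative to where it belongs.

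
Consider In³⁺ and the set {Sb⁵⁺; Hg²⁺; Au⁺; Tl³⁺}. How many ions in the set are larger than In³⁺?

3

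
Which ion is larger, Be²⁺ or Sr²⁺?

All are in the same group with charge +2. Radius grows down the group as n (the outermost shell) increases.

Sr²⁺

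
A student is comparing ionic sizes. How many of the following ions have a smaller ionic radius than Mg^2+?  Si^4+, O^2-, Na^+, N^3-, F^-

1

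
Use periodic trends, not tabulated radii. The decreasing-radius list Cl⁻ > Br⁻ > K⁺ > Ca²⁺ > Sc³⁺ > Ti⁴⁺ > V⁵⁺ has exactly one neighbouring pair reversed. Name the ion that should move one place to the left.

Br⁻

The pair Cl⁻, Br⁻ is the wrong way round — same group and charge — period 3 sits above period 4, so Cl⁻ is smaller. All other adjacent pairs agree with periodic trends, so Br⁻ is the misplaced ion.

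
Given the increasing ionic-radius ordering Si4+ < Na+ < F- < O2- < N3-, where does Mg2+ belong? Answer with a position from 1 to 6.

2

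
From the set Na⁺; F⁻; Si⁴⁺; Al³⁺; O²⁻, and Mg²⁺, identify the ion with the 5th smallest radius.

F⁻

Each ion has 10 electrons. The ranking follows nuclear charge in reverse — greater Z gives a smaller radius. Si⁴⁺ (Z=14), Al³⁺ (Z=13), Mg²⁺ (Z=12), Na⁺ (Z=11), F⁻ (Z=9), O²⁻ (Z=8).
So the order is Si⁴⁺ < Al³⁺ < Mg²⁺ < Na⁺ < F⁻ < O²⁻; the 5th-smallest ion is F⁻.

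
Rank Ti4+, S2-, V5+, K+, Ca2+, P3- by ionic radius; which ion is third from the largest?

Each ion has 18 electrons. The ranking follows nuclear charge in reverse — greater Z gives a smaller radius. V5+ (Z=23), Ti4+ (Z=22), Ca2+ (Z=20), K+ (Z=19), S2- (Z=16), P3- (Z=15).
So the order is V5+ < Ti4+ < Ca2+ < K+ < S2- < P3-; the 3rd-largest ion is K+.

K+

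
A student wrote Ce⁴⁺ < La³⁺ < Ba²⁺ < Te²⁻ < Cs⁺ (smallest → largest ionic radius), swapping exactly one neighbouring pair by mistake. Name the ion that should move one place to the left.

Cs⁺

Compare adjacent ions: Cs⁺ and Te²⁻ share 54 electrons; the higher nuclear charge on Cs (Z=55) contracts it more, so Cs⁺ < Te²⁻ — yet in this increasing list Te²⁻ sits before Cs⁺. Nothing else is reversed, so Cs⁺ should move one place to the left.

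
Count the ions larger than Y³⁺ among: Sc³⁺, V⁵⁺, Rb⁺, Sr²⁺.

2

V⁵⁺ has 18 e⁻ (Z=23), Sc³⁺ has 18 e⁻ (Z=21), Y³⁺ has 36 e⁻ (Z=39), Sr²⁺ has 36 e⁻ (Z=38), Rb⁺ has 36 e⁻ (Z=37). V⁵⁺ < Sc³⁺ (isoelectronic, higher Z=23 is smaller); Sc³⁺ < Y³⁺ (same group, 1 shell fewer); Y³⁺ < Sr²⁺ (both 36 e⁻, Z=39>38); Sr²⁺ < Rb⁺ (isoelectronic, higher Z=38 is smaller).
Placing each against Y³⁺: smaller — V⁵⁺, Sc³⁺; larger — Sr²⁺, Rb⁺. Count: 2.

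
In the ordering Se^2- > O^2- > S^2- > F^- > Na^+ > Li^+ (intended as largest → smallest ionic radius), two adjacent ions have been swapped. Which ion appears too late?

S^2-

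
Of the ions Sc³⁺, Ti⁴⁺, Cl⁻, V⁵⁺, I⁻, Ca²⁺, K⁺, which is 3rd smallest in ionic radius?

Sc³⁺

V⁵⁺ (Z=23, 18 e⁻), Ti⁴⁺ (Z=22, 18 e⁻), Sc³⁺ (Z=21, 18 e⁻), Ca²⁺ (Z=20, 18 e⁻), K⁺ (Z=19, 18 e⁻), Cl⁻ (Z=17, 18 e⁻), I⁻ (Z=53, 54 e⁻). V⁵⁺ < Ti⁴⁺ (both 18 e⁻, Z=23>22); Ti⁴⁺ < Sc³⁺ (both 18 e⁻, Z=22>21); Sc³⁺ < Ca²⁺ (isoelectronic, higher Z=21 is smaller); Ca²⁺ < K⁺ (both 18 e⁻, Z=20>19); K⁺ < Cl⁻ (isoelectronic, higher Z=19 is smaller); Cl⁻ < I⁻ (same group, 2 shells fewer).
So the order is V⁵⁺ < Ti⁴⁺ < Sc³⁺ < Ca²⁺ < K⁺ < Cl⁻ < I⁻; the 3rd-smallest ion is Sc³⁺.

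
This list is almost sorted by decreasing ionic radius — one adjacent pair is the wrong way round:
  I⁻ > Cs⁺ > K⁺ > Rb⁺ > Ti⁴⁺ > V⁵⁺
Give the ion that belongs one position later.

K⁺

Scanning neighbour by neighbour, only K⁺/Rb⁺ violates a trend: both in group 1 with the same charge; K⁺ (period 4) has the smaller radius. That makes K⁺ the one sitting a position early relative to where it belongs.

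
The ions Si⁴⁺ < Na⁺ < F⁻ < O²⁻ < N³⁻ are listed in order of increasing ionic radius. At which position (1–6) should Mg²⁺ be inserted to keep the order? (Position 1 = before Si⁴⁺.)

Isoelectronic series (10 e⁻ each). Size is set by nuclear charge: more protons means a smaller ion. Si⁴⁺ (Z=14), Mg²⁺ (Z=12), Na⁺ (Z=11), F⁻ (Z=9), O²⁻ (Z=8), N³⁻ (Z=7).
With Mg²⁺ included the full order is Si⁴⁺ < Mg²⁺ < Na⁺ < F⁻ < O²⁻ < N³⁻, so it takes position 2.

2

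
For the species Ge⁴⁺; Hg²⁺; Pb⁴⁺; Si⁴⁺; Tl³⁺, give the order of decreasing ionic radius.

Hg²⁺ > Tl³⁺ > Pb⁴⁺ > Ge⁴⁺ > Si⁴⁺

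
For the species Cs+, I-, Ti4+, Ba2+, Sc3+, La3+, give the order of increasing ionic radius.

Ti4+ < Sc3+ < La3+ < Ba2+ < Cs+ < I-

Electron counts and nuclear charges: Ti4+: 18 e⁻, Z=22, Sc3+: 18 e⁻, Z=21, La3+: 54 e⁻, Z=57, Ba2+: 54 e⁻, Z=56, Cs+: 54 e⁻, Z=55, I-: 54 e⁻, Z=53. Ti4+ < Sc3+ (isoelectronic, higher Z=22 is smaller); Sc3+ < La3+ (same group, 2 shells fewer); La3+ < Ba2+ (isoelectronic, higher Z=57 is smaller); Ba2+ < Cs+ (isoelectronic, higher Z=56 is smaller); Cs+ < I- (both 54 e⁻, Z=55>53).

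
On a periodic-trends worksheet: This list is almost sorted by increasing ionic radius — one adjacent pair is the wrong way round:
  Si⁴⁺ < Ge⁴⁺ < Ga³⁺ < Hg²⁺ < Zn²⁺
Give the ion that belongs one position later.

The pair Hg²⁺, Zn²⁺ is the wrong way round — Zn²⁺ and Hg²⁺ are in one column with the same charge; the lighter period-4 ion has 2 fewer shells and is smaller. All other adjacent pairs agree with periodic trends, so Hg²⁺ is the misplaced ion.

Hg²⁺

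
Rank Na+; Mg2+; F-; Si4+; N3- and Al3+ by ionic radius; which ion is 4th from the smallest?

Na+

Isoelectronic series (10 e⁻ each). Size is set by nuclear charge: more protons means a smaller ion. Si4+ (Z=14), Al3+ (Z=13), Mg2+ (Z=12), Na+ (Z=11), F- (Z=9), N3- (Z=7).
Ordering: Si4+ < Al3+ < Mg2+ < Na+ < F- < N3-. The 4th smallest is Na+.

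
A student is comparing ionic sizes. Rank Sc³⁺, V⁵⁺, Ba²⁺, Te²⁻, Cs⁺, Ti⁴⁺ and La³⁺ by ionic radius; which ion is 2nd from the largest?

Cs⁺

First list Z and electron count for each: V⁵⁺: 18 e⁻, Z=23, Ti⁴⁺: 18 e⁻, Z=22, Sc³⁺: 18 e⁻, Z=21, La³⁺: 54 e⁻, Z=57, Ba²⁺: 54 e⁻, Z=56, Cs⁺: 54 e⁻, Z=55, Te²⁻: 54 e⁻, Z=52. V⁵⁺ < Ti⁴⁺ (both 18 e⁻, Z=23>22); Ti⁴⁺ < Sc³⁺ (both 18 e⁻, Z=22>21); Sc³⁺ < La³⁺ (same group, 2 shells fewer); La³⁺ < Ba²⁺ (both 54 e⁻, Z=57>56); Ba²⁺ < Cs⁺ (isoelectronic, higher Z=56 is smaller); Cs⁺ < Te²⁻ (both 54 e⁻, Z=55>52).
That gives V⁵⁺ < Ti⁴⁺ < Sc³⁺ < La³⁺ < Ba²⁺ < Cs⁺ < Te²⁻. From the largest end, number 2 is Cs⁺.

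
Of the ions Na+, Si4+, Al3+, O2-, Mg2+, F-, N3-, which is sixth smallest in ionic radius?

All of these have 10 electrons (isoelectronic). With the same electron cloud, the ion with the most protons pulls it in tightest. Nuclear charges: Si4+ (Z=14), Al3+ (Z=13), Mg2+ (Z=12), Na+ (Z=11), F- (Z=9), O2- (Z=8), N3- (Z=7). Highest Z is smallest.
Ordering: Si4+ < Al3+ < Mg2+ < Na+ < F- < O2- < N3-. The sixth smallest is O2-.

O2-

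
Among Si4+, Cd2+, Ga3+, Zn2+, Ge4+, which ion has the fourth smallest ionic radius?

Si4+ (Z=14, 10 e⁻), Ge4+ (Z=32, 28 e⁻), Ga3+ (Z=31, 28 e⁻), Zn2+ (Z=30, 28 e⁻), Cd2+ (Z=48, 46 e⁻). Si4+ < Ge4+ (same group, 1 shell fewer); Ge4+ < Ga3+ (isoelectronic, higher Z=32 is smaller); Ga3+ < Zn2+ (both 28 e⁻, Z=31>30); Zn2+ < Cd2+ (same group, period 4 vs 5).
Ordering: Si4+ < Ge4+ < Ga3+ < Zn2+ < Cd2+. The fourth smallest is Zn2+.

Zn2+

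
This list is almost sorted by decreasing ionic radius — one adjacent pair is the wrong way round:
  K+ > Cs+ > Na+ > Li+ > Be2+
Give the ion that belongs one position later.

Scanning neighbour by neighbour, only K+/Cs+ violates a trend: same group and charge — period 4 sits above period 6, so K+ is smaller. That makes K+ the one sitting a position early relative to where it belongs.

K+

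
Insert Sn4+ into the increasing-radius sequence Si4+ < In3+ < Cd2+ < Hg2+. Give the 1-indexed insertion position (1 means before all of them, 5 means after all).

Si4+ (Z=14, 10 e⁻), Sn4+ (Z=50, 46 e⁻), In3+ (Z=49, 46 e⁻), Cd2+ (Z=48, 46 e⁻), Hg2+ (Z=80, 78 e⁻). Si4+ < Sn4+ (same group, period 3 vs 5); Sn4+ < In3+ (both 46 e⁻, Z=50>49); In3+ < Cd2+ (isoelectronic, higher Z=49 is smaller); Cd2+ < Hg2+ (same group, period 5 vs 6).
With Sn4+ included the full order is Si4+ < Sn4+ < In3+ < Cd2+ < Hg2+, so it takes position 2.

2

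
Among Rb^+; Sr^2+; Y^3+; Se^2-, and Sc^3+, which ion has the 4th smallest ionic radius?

Rb^+

Tabulating Z and e⁻: Sc^3+: 18 e⁻, Z=21, Y^3+: 36 e⁻, Z=39, Sr^2+: 36 e⁻, Z=38, Rb^+: 36 e⁻, Z=37, Se^2-: 36 e⁻, Z=34. Sc^3+ < Y^3+ (same group, 1 shell fewer); Y^3+ < Sr^2+ (isoelectronic, higher Z=39 is smaller); Sr^2+ < Rb^+ (both 36 e⁻, Z=38>37); Rb^+ < Se^2- (both 36 e⁻, Z=37>34).
Ordering: Sc^3+ < Y^3+ < Sr^2+ < Rb^+ < Se^2-. The 4th smallest is Rb^+.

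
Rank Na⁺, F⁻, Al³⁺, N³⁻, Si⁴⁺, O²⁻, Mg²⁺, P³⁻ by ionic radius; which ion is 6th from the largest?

Mg²⁺

Electron counts and nuclear charges: Si⁴⁺ (Z=14, 10 e⁻), Al³⁺ (Z=13, 10 e⁻), Mg²⁺ (Z=12, 10 e⁻), Na⁺ (Z=11, 10 e⁻), F⁻ (Z=9, 10 e⁻), O²⁻ (Z=8, 10 e⁻), N³⁻ (Z=7, 10 e⁻), P³⁻ (Z=15, 18 e⁻). Si⁴⁺ < Al³⁺ (isoelectronic, higher Z=14 is smaller); Al³⁺ < Mg²⁺ (isoelectronic, higher Z=13 is smaller); Mg²⁺ < Na⁺ (isoelectronic, higher Z=12 is smaller); Na⁺ < F⁻ (both 10 e⁻, Z=11>9); F⁻ < O²⁻ (both 10 e⁻, Z=9>8); O²⁻ < N³⁻ (isoelectronic, higher Z=8 is smaller); N³⁻ < P³⁻ (same group, period 2 vs 3).
Full ascending order: Si⁴⁺ < Al³⁺ < Mg²⁺ < Na⁺ < F⁻ < O²⁻ < N³⁻ < P³⁻. Counting from the largest, position 6 is Mg²⁺.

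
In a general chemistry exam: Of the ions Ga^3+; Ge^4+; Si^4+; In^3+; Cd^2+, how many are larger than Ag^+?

0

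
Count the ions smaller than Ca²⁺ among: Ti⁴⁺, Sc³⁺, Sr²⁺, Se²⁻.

Work out protons and electrons: Ti⁴⁺ (Z=22, 18 e⁻), Sc³⁺ (Z=21, 18 e⁻), Ca²⁺ (Z=20, 18 e⁻), Sr²⁺ (Z=38, 36 e⁻), Se²⁻ (Z=34, 36 e⁻). Ti⁴⁺ < Sc³⁺ (both 18 e⁻, Z=22>21); Sc³⁺ < Ca²⁺ (both 18 e⁻, Z=21>20); Ca²⁺ < Sr²⁺ (same group, period 4 vs 5); Sr²⁺ < Se²⁻ (both 36 e⁻, Z=38>34).
Placing each against Ca²⁺: smaller — Ti⁴⁺, Sc³⁺; larger — Sr²⁺, Se²⁻. That's 2.

2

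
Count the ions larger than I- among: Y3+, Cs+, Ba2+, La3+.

0

First list Z and electron count for each: Y3+: 36 e⁻, Z=39, La3+: 54 e⁻, Z=57, Ba2+: 54 e⁻, Z=56, Cs+: 54 e⁻, Z=55, I-: 54 e⁻, Z=53. Y3+ < La3+ (same group, period 5 vs 6); La3+ < Ba2+ (both 54 e⁻, Z=57>56); Ba2+ < Cs+ (isoelectronic, higher Z=56 is smaller); Cs+ < I- (isoelectronic, higher Z=55 is smaller).
Placing each against I-: smaller — Y3+, La3+, Ba2+, Cs+; larger — none. Count: 0.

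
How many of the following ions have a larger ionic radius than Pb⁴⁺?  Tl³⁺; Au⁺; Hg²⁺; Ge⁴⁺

3

Tabulating Z and e⁻: Ge⁴⁺ (Z=32, 28 e⁻), Pb⁴⁺ (Z=82, 78 e⁻), Tl³⁺ (Z=81, 78 e⁻), Hg²⁺ (Z=80, 78 e⁻), Au⁺ (Z=79, 78 e⁻). Ge⁴⁺ < Pb⁴⁺ (same group, period 4 vs 6); Pb⁴⁺ < Tl³⁺ (isoelectronic, higher Z=82 is smaller); Tl³⁺ < Hg²⁺ (isoelectronic, higher Z=81 is smaller); Hg²⁺ < Au⁺ (isoelectronic, higher Z=80 is smaller).
Relative to Pb⁴⁺, the ions that are larger are Tl³⁺, Hg²⁺, Au⁺. So 3 are larger.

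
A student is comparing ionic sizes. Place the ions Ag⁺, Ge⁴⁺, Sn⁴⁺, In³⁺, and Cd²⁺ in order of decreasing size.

Ag⁺ > Cd²⁺ > In³⁺ > Sn⁴⁺ > Ge⁴⁺

Electron counts and nuclear charges: Ge⁴⁺ has 28 e⁻ (Z=32), Sn⁴⁺ has 46 e⁻ (Z=50), In³⁺ has 46 e⁻ (Z=49), Cd²⁺ has 46 e⁻ (Z=48), Ag⁺ has 46 e⁻ (Z=47). Ge⁴⁺ < Sn⁴⁺ (same group, 1 shell fewer); Sn⁴⁺ < In³⁺ (both 46 e⁻, Z=50>49); In³⁺ < Cd²⁺ (both 46 e⁻, Z=49>48); Cd²⁺ < Ag⁺ (isoelectronic, higher Z=48 is smaller).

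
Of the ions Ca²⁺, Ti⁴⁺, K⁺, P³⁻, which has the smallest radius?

Each ion has 18 electrons. The ranking follows nuclear charge in reverse — greater Z gives a smaller radius. Ti⁴⁺ (Z=22), Ca²⁺ (Z=20), K⁺ (Z=19), P³⁻ (Z=15).

Ti⁴⁺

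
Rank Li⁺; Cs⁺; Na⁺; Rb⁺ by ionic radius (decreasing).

All are in the same group with charge +1. Radius grows down the group as n (the outermost shell) increases.

Cs⁺ > Rb⁺ > Na⁺ > Li⁺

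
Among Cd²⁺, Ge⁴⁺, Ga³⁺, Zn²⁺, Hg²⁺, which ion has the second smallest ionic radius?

Ga³⁺

Electron counts and nuclear charges: Ge⁴⁺ has 28 e⁻ (Z=32), Ga³⁺ has 28 e⁻ (Z=31), Zn²⁺ has 28 e⁻ (Z=30), Cd²⁺ has 46 e⁻ (Z=48), Hg²⁺ has 78 e⁻ (Z=80). Ge⁴⁺ < Ga³⁺ (both 28 e⁻, Z=32>31); Ga³⁺ < Zn²⁺ (isoelectronic, higher Z=31 is smaller); Zn²⁺ < Cd²⁺ (same group, 1 shell fewer); Cd²⁺ < Hg²⁺ (same group, period 5 vs 6).
So the order is Ge⁴⁺ < Ga³⁺ < Zn²⁺ < Cd²⁺ < Hg²⁺; the 2nd-smallest ion is Ga³⁺.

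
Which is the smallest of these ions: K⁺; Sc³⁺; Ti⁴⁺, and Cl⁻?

Ti⁴⁺

These species are isoelectronic with 18 electrons. The only difference is the number of protons: Ti⁴⁺ (Z=22), Sc³⁺ (Z=21), K⁺ (Z=19), Cl⁻ (Z=17). The strongest nuclear pull (Ti⁴⁺) gives the smallest ion.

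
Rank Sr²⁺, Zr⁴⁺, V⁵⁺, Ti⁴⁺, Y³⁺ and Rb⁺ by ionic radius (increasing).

V⁵⁺ < Ti⁴⁺ < Zr⁴⁺ < Y³⁺ < Sr²⁺ < Rb⁺

Work out protons and electrons: V⁵⁺: 18 e⁻, Z=23, Ti⁴⁺: 18 e⁻, Z=22, Zr⁴⁺: 36 e⁻, Z=40, Y³⁺: 36 e⁻, Z=39, Sr²⁺: 36 e⁻, Z=38, Rb⁺: 36 e⁻, Z=37. V⁵⁺ < Ti⁴⁺ (isoelectronic, higher Z=23 is smaller); Ti⁴⁺ < Zr⁴⁺ (same group, period 4 vs 5); Zr⁴⁺ < Y³⁺ (isoelectronic, higher Z=40 is smaller); Y³⁺ < Sr²⁺ (isoelectronic, higher Z=39 is smaller); Sr²⁺ < Rb⁺ (isoelectronic, higher Z=38 is smaller).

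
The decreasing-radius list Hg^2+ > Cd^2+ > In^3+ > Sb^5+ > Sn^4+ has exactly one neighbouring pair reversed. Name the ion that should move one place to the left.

Sn^4+

Scanning neighbour by neighbour, only Sb^5+/Sn^4+ violates a trend: both have 46 electrons but Z(Sb)=51 > Z(Sn)=50, so Sb^5+ should be the smaller of the two. That makes Sn^4+ the one sitting a position late relative to where it belongs.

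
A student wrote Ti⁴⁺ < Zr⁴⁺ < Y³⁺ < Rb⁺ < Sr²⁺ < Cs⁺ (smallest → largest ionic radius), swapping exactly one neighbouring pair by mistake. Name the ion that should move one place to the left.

Sr²⁺

Scanning neighbour by neighbour, only Rb⁺/Sr²⁺ violates a trend: Sr²⁺ and Rb⁺ share 36 electrons; the higher nuclear charge on Sr (Z=38) contracts it more, so Sr²⁺ < Rb⁺. That makes Sr²⁺ the one sitting a position late relative to where it belongs.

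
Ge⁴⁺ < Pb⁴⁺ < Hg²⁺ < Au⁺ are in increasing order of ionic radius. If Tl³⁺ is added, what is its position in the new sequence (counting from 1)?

Tabulating Z and e⁻: Ge⁴⁺ (Z=32, 28 e⁻), Pb⁴⁺ (Z=82, 78 e⁻), Tl³⁺ (Z=81, 78 e⁻), Hg²⁺ (Z=80, 78 e⁻), Au⁺ (Z=79, 78 e⁻). Ge⁴⁺ < Pb⁴⁺ (same group, 2 shells fewer); Pb⁴⁺ < Tl³⁺ (both 78 e⁻, Z=82>81); Tl³⁺ < Hg²⁺ (isoelectronic, higher Z=81 is smaller); Hg²⁺ < Au⁺ (isoelectronic, higher Z=80 is smaller).
With Tl³⁺ included the full order is Ge⁴⁺ < Pb⁴⁺ < Tl³⁺ < Hg²⁺ < Au⁺, so it takes position 3.

3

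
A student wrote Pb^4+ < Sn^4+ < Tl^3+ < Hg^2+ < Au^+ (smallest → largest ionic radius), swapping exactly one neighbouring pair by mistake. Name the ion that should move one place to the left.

Sn^4+

Compare adjacent ions: Sn^4+ and Pb^4+ are in one column with the same charge; the lighter period-5 ion has one fewer shell and is smaller — yet in this increasing list Pb^4+ sits before Sn^4+. Nothing else is reversed, so Sn^4+ should move one place to the left.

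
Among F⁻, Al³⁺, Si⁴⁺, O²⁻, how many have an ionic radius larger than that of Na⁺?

All of these have 10 electrons (isoelectronic). With the same electron cloud, the ion with the most protons pulls it in tightest. Nuclear charges: Si⁴⁺ (Z=14), Al³⁺ (Z=13), Na⁺ (Z=11), F⁻ (Z=9), O²⁻ (Z=8). Highest Z is smallest.
Overall: Si⁴⁺ < Al³⁺ < Na⁺ < F⁻ < O²⁻. Na⁺ has 2 below it and 2 above. So 2 are larger.

2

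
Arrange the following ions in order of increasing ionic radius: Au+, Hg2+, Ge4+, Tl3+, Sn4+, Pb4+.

First list Z and electron count for each: Ge4+: 28 e⁻, Z=32, Sn4+: 46 e⁻, Z=50, Pb4+: 78 e⁻, Z=82, Tl3+: 78 e⁻, Z=81, Hg2+: 78 e⁻, Z=80, Au+: 78 e⁻, Z=79. Ge4+ < Sn4+ (same group, 1 shell fewer); Sn4+ < Pb4+ (same group, period 5 vs 6); Pb4+ < Tl3+ (both 78 e⁻, Z=82>81); Tl3+ < Hg2+ (both 78 e⁻, Z=81>80); Hg2+ < Au+ (both 78 e⁻, Z=80>79).

Ge4+ < Sn4+ < Pb4+ < Tl3+ < Hg2+ < Au+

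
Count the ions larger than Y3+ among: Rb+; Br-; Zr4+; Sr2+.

Each ion has 36 electrons. The ranking follows nuclear charge in reverse — greater Z gives a smaller radius. Zr4+ (Z=40), Y3+ (Z=39), Sr2+ (Z=38), Rb+ (Z=37), Br- (Z=35).
Placing each against Y3+: smaller — Zr4+; larger — Sr2+, Rb+, Br-. Count: 3.

3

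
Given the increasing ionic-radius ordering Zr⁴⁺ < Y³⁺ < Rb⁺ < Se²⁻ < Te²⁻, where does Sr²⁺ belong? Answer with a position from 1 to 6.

3

First list Z and electron count for each: Zr⁴⁺: 36 e⁻, Z=40, Y³⁺: 36 e⁻, Z=39, Sr²⁺: 36 e⁻, Z=38, Rb⁺: 36 e⁻, Z=37, Se²⁻: 36 e⁻, Z=34, Te²⁻: 54 e⁻, Z=52. Zr⁴⁺ < Y³⁺ (isoelectronic, higher Z=40 is smaller); Y³⁺ < Sr²⁺ (both 36 e⁻, Z=39>38); Sr²⁺ < Rb⁺ (both 36 e⁻, Z=38>37); Rb⁺ < Se²⁻ (both 36 e⁻, Z=37>34); Se²⁻ < Te²⁻ (same group, 1 shell fewer).
With Sr²⁺ included the full order is Zr⁴⁺ < Y³⁺ < Sr²⁺ < Rb⁺ < Se²⁻ < Te²⁻, so it takes position 3.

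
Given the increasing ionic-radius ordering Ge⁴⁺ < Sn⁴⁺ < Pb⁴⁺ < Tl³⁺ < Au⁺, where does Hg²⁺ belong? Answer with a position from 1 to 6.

5

Ge⁴⁺ (Z=32, 28 e⁻), Sn⁴⁺ (Z=50, 46 e⁻), Pb⁴⁺ (Z=82, 78 e⁻), Tl³⁺ (Z=81, 78 e⁻), Hg²⁺ (Z=80, 78 e⁻), Au⁺ (Z=79, 78 e⁻). Ge⁴⁺ < Sn⁴⁺ (same group, 1 shell fewer); Sn⁴⁺ < Pb⁴⁺ (same group, period 5 vs 6); Pb⁴⁺ < Tl³⁺ (isoelectronic, higher Z=82 is smaller); Tl³⁺ < Hg²⁺ (both 78 e⁻, Z=81>80); Hg²⁺ < Au⁺ (both 78 e⁻, Z=80>79).
Putting Hg²⁺ in gives Ge⁴⁺ < Sn⁴⁺ < Pb⁴⁺ < Tl³⁺ < Hg²⁺ < Au⁺; it lands at slot 5.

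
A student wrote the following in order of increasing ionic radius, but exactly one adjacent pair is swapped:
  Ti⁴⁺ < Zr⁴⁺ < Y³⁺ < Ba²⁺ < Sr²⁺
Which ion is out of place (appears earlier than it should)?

Ba²⁺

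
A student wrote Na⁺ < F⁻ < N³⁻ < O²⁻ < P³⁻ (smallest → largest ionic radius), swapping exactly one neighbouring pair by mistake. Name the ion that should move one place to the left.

O²⁻

Check each adjacent pair. N³⁻ and O²⁻ are reversed: O²⁻ and N³⁻ share 10 electrons; the higher nuclear charge on O (Z=8) contracts it more, so O²⁻ < N³⁻. No other neighbouring pair contradicts the periodic trends, so O²⁻ is the ion listed too late.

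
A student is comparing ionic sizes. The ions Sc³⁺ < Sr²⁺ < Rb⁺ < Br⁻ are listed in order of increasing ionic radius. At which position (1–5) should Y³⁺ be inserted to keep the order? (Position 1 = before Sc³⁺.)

Electron counts and nuclear charges: Sc³⁺ (Z=21, 18 e⁻), Y³⁺ (Z=39, 36 e⁻), Sr²⁺ (Z=38, 36 e⁻), Rb⁺ (Z=37, 36 e⁻), Br⁻ (Z=35, 36 e⁻). Sc³⁺ < Y³⁺ (same group, period 4 vs 5); Y³⁺ < Sr²⁺ (isoelectronic, higher Z=39 is smaller); Sr²⁺ < Rb⁺ (isoelectronic, higher Z=38 is smaller); Rb⁺ < Br⁻ (both 36 e⁻, Z=37>35).
With Y³⁺ included the full order is Sc³⁺ < Y³⁺ < Sr²⁺ < Rb⁺ < Br⁻, so it takes position 2.

2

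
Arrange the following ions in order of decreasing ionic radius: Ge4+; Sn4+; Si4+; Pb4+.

Same group, same charge. Going down the group adds an extra shell of electrons, so the ion gets larger: Si4+ is highest in the group and smallest.

Pb4+ > Sn4+ > Ge4+ > Si4+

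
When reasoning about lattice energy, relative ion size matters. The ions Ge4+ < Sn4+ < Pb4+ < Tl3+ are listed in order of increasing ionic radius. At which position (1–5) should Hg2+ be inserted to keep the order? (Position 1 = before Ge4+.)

5

Electron counts and nuclear charges: Ge4+: 28 e⁻, Z=32, Sn4+: 46 e⁻, Z=50, Pb4+: 78 e⁻, Z=82, Tl3+: 78 e⁻, Z=81, Hg2+: 78 e⁻, Z=80. Ge4+ < Sn4+ (same group, period 4 vs 5); Sn4+ < Pb4+ (same group, period 5 vs 6); Pb4+ < Tl3+ (isoelectronic, higher Z=82 is smaller); Tl3+ < Hg2+ (isoelectronic, higher Z=81 is smaller).
Merged order: Ge4+ < Sn4+ < Pb4+ < Tl3+ < Hg2+ — Hg2+ is number 5.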